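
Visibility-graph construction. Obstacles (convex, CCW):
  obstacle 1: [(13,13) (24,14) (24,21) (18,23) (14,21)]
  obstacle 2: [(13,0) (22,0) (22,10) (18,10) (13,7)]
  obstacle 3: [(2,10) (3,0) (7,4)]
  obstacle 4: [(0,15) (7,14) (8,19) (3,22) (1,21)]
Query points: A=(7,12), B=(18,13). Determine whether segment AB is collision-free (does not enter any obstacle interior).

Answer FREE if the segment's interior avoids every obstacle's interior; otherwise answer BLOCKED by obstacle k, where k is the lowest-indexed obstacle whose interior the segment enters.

FREE

Obstacle 1 [(13,13) (24,14) (24,21) (18,23) (14,21)]:
  edge (13,13)–(24,14): clear
  edge (24,14)–(24,21): clear
  edge (24,21)–(18,23): clear
  edge (18,23)–(14,21): clear
  edge (14,21)–(13,13): clear
  midpoint (25/2,25/2) outside
  → clear
Obstacle 2 [(13,0) (22,0) (22,10) (18,10) (13,7)]:
  edge (13,0)–(22,0): clear
  edge (22,0)–(22,10): clear
  edge (22,10)–(18,10): clear
  edge (18,10)–(13,7): clear
  edge (13,7)–(13,0): clear
  midpoint (25/2,25/2) outside
  → clear
Obstacle 3 [(2,10) (3,0) (7,4)]:
  edge (2,10)–(3,0): clear
  edge (3,0)–(7,4): clear
  edge (7,4)–(2,10): clear
  midpoint (25/2,25/2) outside
  → clear
Obstacle 4 [(0,15) (7,14) (8,19) (3,22) (1,21)]:
  edge (0,15)–(7,14): clear
  edge (7,14)–(8,19): clear
  edge (8,19)–(3,22): clear
  edge (3,22)–(1,21): clear
  edge (1,21)–(0,15): clear
  midpoint (25/2,25/2) outside
  → clear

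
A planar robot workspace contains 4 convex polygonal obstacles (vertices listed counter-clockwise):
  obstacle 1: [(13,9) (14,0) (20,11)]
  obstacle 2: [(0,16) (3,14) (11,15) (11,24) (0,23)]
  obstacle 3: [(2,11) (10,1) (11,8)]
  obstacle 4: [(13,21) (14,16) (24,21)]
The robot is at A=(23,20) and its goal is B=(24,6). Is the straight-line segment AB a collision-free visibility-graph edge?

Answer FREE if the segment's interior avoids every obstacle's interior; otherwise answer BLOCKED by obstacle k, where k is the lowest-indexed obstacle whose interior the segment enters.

Obstacle 1 [(13,9) (14,0) (20,11)]:
  edge (13,9)–(14,0): clear
  edge (14,0)–(20,11): clear
  edge (20,11)–(13,9): clear
  midpoint (47/2,13) outside
  → clear
Obstacle 2 [(0,16) (3,14) (11,15) (11,24) (0,23)]:
  edge (0,16)–(3,14): clear
  edge (3,14)–(11,15): clear
  edge (11,15)–(11,24): clear
  edge (11,24)–(0,23): clear
  edge (0,23)–(0,16): clear
  midpoint (47/2,13) outside
  → clear
Obstacle 3 [(2,11) (10,1) (11,8)]:
  edge (2,11)–(10,1): clear
  edge (10,1)–(11,8): clear
  edge (11,8)–(2,11): clear
  midpoint (47/2,13) outside
  → clear
Obstacle 4 [(13,21) (14,16) (24,21)]:
  edge (13,21)–(14,16): clear
  edge (14,16)–(24,21): clear
  edge (24,21)–(13,21): clear
  midpoint (47/2,13) outside
  → clear

FREE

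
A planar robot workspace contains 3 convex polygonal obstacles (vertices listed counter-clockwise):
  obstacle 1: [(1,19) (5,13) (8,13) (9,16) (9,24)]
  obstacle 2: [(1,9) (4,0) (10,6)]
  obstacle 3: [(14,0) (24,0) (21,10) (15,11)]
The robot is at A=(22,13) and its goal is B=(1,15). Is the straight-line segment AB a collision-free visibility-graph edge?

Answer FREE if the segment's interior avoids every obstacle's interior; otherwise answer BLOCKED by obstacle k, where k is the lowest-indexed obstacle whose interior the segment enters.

BLOCKED by obstacle 1

Obstacle 1 [(1,19) (5,13) (8,13) (9,16) (9,24)]:
  edge (1,19)–(5,13): crosses AB
  edge (5,13)–(8,13): clear
  edge (8,13)–(9,16): crosses AB
  edge (9,16)–(9,24): clear
  edge (9,24)–(1,19): clear
  → BLOCKED
Obstacle 2 [(1,9) (4,0) (10,6)]:
  edge (1,9)–(4,0): clear
  edge (4,0)–(10,6): clear
  edge (10,6)–(1,9): clear
  midpoint (23/2,14) outside
  → clear
Obstacle 3 [(14,0) (24,0) (21,10) (15,11)]:
  edge (14,0)–(24,0): clear
  edge (24,0)–(21,10): clear
  edge (21,10)–(15,11): clear
  edge (15,11)–(14,0): clear
  midpoint (23/2,14) outside
  → clear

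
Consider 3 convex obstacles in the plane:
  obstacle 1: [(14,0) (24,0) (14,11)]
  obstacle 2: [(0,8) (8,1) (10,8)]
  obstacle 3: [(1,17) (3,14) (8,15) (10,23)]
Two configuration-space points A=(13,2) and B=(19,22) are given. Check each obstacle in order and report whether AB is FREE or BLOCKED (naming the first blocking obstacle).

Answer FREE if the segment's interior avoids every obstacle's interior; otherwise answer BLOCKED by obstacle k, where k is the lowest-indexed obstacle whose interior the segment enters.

BLOCKED by obstacle 1

Obstacle 1 [(14,0) (24,0) (14,11)]:
  edge (14,0)–(24,0): clear
  edge (24,0)–(14,11): crosses AB
  edge (14,11)–(14,0): crosses AB
  → BLOCKED
Obstacle 2 [(0,8) (8,1) (10,8)]:
  edge (0,8)–(8,1): clear
  edge (8,1)–(10,8): clear
  edge (10,8)–(0,8): clear
  midpoint (16,12) outside
  → clear
Obstacle 3 [(1,17) (3,14) (8,15) (10,23)]:
  edge (1,17)–(3,14): clear
  edge (3,14)–(8,15): clear
  edge (8,15)–(10,23): clear
  edge (10,23)–(1,17): clear
  midpoint (16,12) outside
  → clear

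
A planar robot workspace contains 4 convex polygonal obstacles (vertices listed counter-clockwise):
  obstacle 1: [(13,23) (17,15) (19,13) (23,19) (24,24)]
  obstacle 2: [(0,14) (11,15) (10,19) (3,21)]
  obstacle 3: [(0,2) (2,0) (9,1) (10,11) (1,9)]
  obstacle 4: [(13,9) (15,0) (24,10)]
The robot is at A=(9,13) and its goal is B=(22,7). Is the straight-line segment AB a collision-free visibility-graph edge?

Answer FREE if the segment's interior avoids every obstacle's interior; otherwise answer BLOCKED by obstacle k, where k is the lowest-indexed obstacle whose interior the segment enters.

Obstacle 1 [(13,23) (17,15) (19,13) (23,19) (24,24)]:
  edge (13,23)–(17,15): clear
  edge (17,15)–(19,13): clear
  edge (19,13)–(23,19): clear
  edge (23,19)–(24,24): clear
  edge (24,24)–(13,23): clear
  midpoint (31/2,10) outside
  → clear
Obstacle 2 [(0,14) (11,15) (10,19) (3,21)]:
  edge (0,14)–(11,15): clear
  edge (11,15)–(10,19): clear
  edge (10,19)–(3,21): clear
  edge (3,21)–(0,14): clear
  midpoint (31/2,10) outside
  → clear
Obstacle 3 [(0,2) (2,0) (9,1) (10,11) (1,9)]:
  edge (0,2)–(2,0): clear
  edge (2,0)–(9,1): clear
  edge (9,1)–(10,11): clear
  edge (10,11)–(1,9): clear
  edge (1,9)–(0,2): clear
  midpoint (31/2,10) outside
  → clear
Obstacle 4 [(13,9) (15,0) (24,10)]:
  edge (13,9)–(15,0): clear
  edge (15,0)–(24,10): crosses AB
  edge (24,10)–(13,9): crosses AB
  → BLOCKED

BLOCKED by obstacle 4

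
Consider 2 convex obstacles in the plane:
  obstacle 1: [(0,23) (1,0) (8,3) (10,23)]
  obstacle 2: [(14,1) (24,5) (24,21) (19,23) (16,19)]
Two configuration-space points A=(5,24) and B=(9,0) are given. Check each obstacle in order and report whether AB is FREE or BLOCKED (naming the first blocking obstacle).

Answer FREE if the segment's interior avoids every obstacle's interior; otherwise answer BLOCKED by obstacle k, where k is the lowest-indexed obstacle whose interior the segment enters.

BLOCKED by obstacle 1

Obstacle 1 [(0,23) (1,0) (8,3) (10,23)]:
  edge (0,23)–(1,0): clear
  edge (1,0)–(8,3): clear
  edge (8,3)–(10,23): crosses AB
  edge (10,23)–(0,23): crosses AB
  → BLOCKED
Obstacle 2 [(14,1) (24,5) (24,21) (19,23) (16,19)]:
  edge (14,1)–(24,5): clear
  edge (24,5)–(24,21): clear
  edge (24,21)–(19,23): clear
  edge (19,23)–(16,19): clear
  edge (16,19)–(14,1): clear
  midpoint (7,12) outside
  → clear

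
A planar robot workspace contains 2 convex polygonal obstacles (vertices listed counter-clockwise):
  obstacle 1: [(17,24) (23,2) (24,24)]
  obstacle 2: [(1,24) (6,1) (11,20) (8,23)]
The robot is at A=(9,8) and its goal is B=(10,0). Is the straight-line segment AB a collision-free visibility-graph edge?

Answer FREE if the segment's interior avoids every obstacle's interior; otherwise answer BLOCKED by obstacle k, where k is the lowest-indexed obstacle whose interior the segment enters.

FREE

Obstacle 1 [(17,24) (23,2) (24,24)]:
  edge (17,24)–(23,2): clear
  edge (23,2)–(24,24): clear
  edge (24,24)–(17,24): clear
  midpoint (19/2,4) outside
  → clear
Obstacle 2 [(1,24) (6,1) (11,20) (8,23)]:
  edge (1,24)–(6,1): clear
  edge (6,1)–(11,20): clear
  edge (11,20)–(8,23): clear
  edge (8,23)–(1,24): clear
  midpoint (19/2,4) outside
  → clear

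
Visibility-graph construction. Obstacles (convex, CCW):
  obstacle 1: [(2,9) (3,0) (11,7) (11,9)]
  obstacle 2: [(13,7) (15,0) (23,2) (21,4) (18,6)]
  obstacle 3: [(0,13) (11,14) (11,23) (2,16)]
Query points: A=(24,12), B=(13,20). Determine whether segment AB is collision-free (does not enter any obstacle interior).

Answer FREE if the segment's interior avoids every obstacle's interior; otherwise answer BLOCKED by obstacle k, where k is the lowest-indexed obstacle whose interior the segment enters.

Obstacle 1 [(2,9) (3,0) (11,7) (11,9)]:
  edge (2,9)–(3,0): clear
  edge (3,0)–(11,7): clear
  edge (11,7)–(11,9): clear
  edge (11,9)–(2,9): clear
  midpoint (37/2,16) outside
  → clear
Obstacle 2 [(13,7) (15,0) (23,2) (21,4) (18,6)]:
  edge (13,7)–(15,0): clear
  edge (15,0)–(23,2): clear
  edge (23,2)–(21,4): clear
  edge (21,4)–(18,6): clear
  edge (18,6)–(13,7): clear
  midpoint (37/2,16) outside
  → clear
Obstacle 3 [(0,13) (11,14) (11,23) (2,16)]:
  edge (0,13)–(11,14): clear
  edge (11,14)–(11,23): clear
  edge (11,23)–(2,16): clear
  edge (2,16)–(0,13): clear
  midpoint (37/2,16) outside
  → clear

FREE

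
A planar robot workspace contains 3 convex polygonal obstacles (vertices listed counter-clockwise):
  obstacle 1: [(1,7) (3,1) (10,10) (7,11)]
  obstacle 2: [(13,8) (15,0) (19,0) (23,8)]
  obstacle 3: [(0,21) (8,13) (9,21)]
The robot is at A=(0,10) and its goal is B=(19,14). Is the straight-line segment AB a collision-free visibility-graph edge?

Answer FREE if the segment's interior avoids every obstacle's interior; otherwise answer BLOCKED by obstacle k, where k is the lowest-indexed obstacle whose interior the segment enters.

Obstacle 1 [(1,7) (3,1) (10,10) (7,11)]:
  edge (1,7)–(3,1): clear
  edge (3,1)–(10,10): clear
  edge (10,10)–(7,11): clear
  edge (7,11)–(1,7): clear
  midpoint (19/2,12) outside
  → clear
Obstacle 2 [(13,8) (15,0) (19,0) (23,8)]:
  edge (13,8)–(15,0): clear
  edge (15,0)–(19,0): clear
  edge (19,0)–(23,8): clear
  edge (23,8)–(13,8): clear
  midpoint (19/2,12) outside
  → clear
Obstacle 3 [(0,21) (8,13) (9,21)]:
  edge (0,21)–(8,13): clear
  edge (8,13)–(9,21): clear
  edge (9,21)–(0,21): clear
  midpoint (19/2,12) outside
  → clear

FREE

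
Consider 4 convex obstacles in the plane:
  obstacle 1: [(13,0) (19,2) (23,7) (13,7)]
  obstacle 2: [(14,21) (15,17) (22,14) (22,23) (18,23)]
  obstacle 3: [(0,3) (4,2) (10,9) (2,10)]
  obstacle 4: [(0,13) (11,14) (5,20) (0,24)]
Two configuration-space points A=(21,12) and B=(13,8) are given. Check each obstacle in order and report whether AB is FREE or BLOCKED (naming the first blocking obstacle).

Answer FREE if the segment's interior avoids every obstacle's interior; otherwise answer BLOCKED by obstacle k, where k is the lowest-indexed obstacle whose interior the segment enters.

FREE

Obstacle 1 [(13,0) (19,2) (23,7) (13,7)]:
  edge (13,0)–(19,2): clear
  edge (19,2)–(23,7): clear
  edge (23,7)–(13,7): clear
  edge (13,7)–(13,0): clear
  midpoint (17,10) outside
  → clear
Obstacle 2 [(14,21) (15,17) (22,14) (22,23) (18,23)]:
  edge (14,21)–(15,17): clear
  edge (15,17)–(22,14): clear
  edge (22,14)–(22,23): clear
  edge (22,23)–(18,23): clear
  edge (18,23)–(14,21): clear
  midpoint (17,10) outside
  → clear
Obstacle 3 [(0,3) (4,2) (10,9) (2,10)]:
  edge (0,3)–(4,2): clear
  edge (4,2)–(10,9): clear
  edge (10,9)–(2,10): clear
  edge (2,10)–(0,3): clear
  midpoint (17,10) outside
  → clear
Obstacle 4 [(0,13) (11,14) (5,20) (0,24)]:
  edge (0,13)–(11,14): clear
  edge (11,14)–(5,20): clear
  edge (5,20)–(0,24): clear
  edge (0,24)–(0,13): clear
  midpoint (17,10) outside
  → clear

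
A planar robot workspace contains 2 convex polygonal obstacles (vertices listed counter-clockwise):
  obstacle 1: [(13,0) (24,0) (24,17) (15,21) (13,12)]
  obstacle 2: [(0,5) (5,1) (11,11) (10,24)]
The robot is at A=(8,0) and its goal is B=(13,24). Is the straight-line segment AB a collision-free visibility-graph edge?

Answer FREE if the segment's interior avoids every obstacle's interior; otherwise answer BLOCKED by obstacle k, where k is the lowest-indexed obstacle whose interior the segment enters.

Obstacle 1 [(13,0) (24,0) (24,17) (15,21) (13,12)]:
  edge (13,0)–(24,0): clear
  edge (24,0)–(24,17): clear
  edge (24,17)–(15,21): clear
  edge (15,21)–(13,12): clear
  edge (13,12)–(13,0): clear
  midpoint (21/2,12) outside
  → clear
Obstacle 2 [(0,5) (5,1) (11,11) (10,24)]:
  edge (0,5)–(5,1): clear
  edge (5,1)–(11,11): crosses AB
  edge (11,11)–(10,24): crosses AB
  edge (10,24)–(0,5): clear
  → BLOCKED

BLOCKED by obstacle 2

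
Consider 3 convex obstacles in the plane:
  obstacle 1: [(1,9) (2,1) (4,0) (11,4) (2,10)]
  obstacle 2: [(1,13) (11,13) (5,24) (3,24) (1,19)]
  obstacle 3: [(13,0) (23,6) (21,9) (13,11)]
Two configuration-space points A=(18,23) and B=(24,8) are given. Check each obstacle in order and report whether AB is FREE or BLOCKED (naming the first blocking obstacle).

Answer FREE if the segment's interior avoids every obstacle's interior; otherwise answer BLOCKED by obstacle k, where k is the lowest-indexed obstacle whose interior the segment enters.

Obstacle 1 [(1,9) (2,1) (4,0) (11,4) (2,10)]:
  edge (1,9)–(2,1): clear
  edge (2,1)–(4,0): clear
  edge (4,0)–(11,4): clear
  edge (11,4)–(2,10): clear
  edge (2,10)–(1,9): clear
  midpoint (21,31/2) outside
  → clear
Obstacle 2 [(1,13) (11,13) (5,24) (3,24) (1,19)]:
  edge (1,13)–(11,13): clear
  edge (11,13)–(5,24): clear
  edge (5,24)–(3,24): clear
  edge (3,24)–(1,19): clear
  edge (1,19)–(1,13): clear
  midpoint (21,31/2) outside
  → clear
Obstacle 3 [(13,0) (23,6) (21,9) (13,11)]:
  edge (13,0)–(23,6): clear
  edge (23,6)–(21,9): clear
  edge (21,9)–(13,11): clear
  edge (13,11)–(13,0): clear
  midpoint (21,31/2) outside
  → clear

FREE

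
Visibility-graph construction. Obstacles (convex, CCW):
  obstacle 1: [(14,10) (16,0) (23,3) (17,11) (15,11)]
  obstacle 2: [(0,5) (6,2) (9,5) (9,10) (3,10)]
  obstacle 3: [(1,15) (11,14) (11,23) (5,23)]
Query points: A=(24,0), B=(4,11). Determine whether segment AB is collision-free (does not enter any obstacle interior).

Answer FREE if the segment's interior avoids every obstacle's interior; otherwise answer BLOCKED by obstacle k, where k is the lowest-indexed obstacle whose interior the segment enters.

Obstacle 1 [(14,10) (16,0) (23,3) (17,11) (15,11)]:
  edge (14,10)–(16,0): crosses AB
  edge (16,0)–(23,3): crosses AB
  edge (23,3)–(17,11): clear
  edge (17,11)–(15,11): clear
  edge (15,11)–(14,10): clear
  → BLOCKED
Obstacle 2 [(0,5) (6,2) (9,5) (9,10) (3,10)]:
  edge (0,5)–(6,2): clear
  edge (6,2)–(9,5): clear
  edge (9,5)–(9,10): crosses AB
  edge (9,10)–(3,10): crosses AB
  edge (3,10)–(0,5): clear
  → BLOCKED
Obstacle 3 [(1,15) (11,14) (11,23) (5,23)]:
  edge (1,15)–(11,14): clear
  edge (11,14)–(11,23): clear
  edge (11,23)–(5,23): clear
  edge (5,23)–(1,15): clear
  midpoint (14,11/2) outside
  → clear

BLOCKED by obstacle 1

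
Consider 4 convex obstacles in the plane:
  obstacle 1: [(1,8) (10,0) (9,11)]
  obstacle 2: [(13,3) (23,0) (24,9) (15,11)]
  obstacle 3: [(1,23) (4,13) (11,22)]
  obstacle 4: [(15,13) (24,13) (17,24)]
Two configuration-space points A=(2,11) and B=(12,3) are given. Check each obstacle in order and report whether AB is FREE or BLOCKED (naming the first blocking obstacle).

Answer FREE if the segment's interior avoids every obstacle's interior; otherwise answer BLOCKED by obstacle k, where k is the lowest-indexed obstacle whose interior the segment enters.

BLOCKED by obstacle 1

Obstacle 1 [(1,8) (10,0) (9,11)]:
  edge (1,8)–(10,0): clear
  edge (10,0)–(9,11): crosses AB
  edge (9,11)–(1,8): crosses AB
  → BLOCKED
Obstacle 2 [(13,3) (23,0) (24,9) (15,11)]:
  edge (13,3)–(23,0): clear
  edge (23,0)–(24,9): clear
  edge (24,9)–(15,11): clear
  edge (15,11)–(13,3): clear
  midpoint (7,7) outside
  → clear
Obstacle 3 [(1,23) (4,13) (11,22)]:
  edge (1,23)–(4,13): clear
  edge (4,13)–(11,22): clear
  edge (11,22)–(1,23): clear
  midpoint (7,7) outside
  → clear
Obstacle 4 [(15,13) (24,13) (17,24)]:
  edge (15,13)–(24,13): clear
  edge (24,13)–(17,24): clear
  edge (17,24)–(15,13): clear
  midpoint (7,7) outside
  → clear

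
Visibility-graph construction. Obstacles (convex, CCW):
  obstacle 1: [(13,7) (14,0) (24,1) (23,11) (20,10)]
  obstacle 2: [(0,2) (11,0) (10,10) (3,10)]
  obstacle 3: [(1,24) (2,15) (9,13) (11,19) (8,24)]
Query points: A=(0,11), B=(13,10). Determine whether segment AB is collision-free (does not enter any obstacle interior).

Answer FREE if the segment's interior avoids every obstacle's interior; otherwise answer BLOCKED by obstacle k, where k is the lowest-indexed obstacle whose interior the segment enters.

Obstacle 1 [(13,7) (14,0) (24,1) (23,11) (20,10)]:
  edge (13,7)–(14,0): clear
  edge (14,0)–(24,1): clear
  edge (24,1)–(23,11): clear
  edge (23,11)–(20,10): clear
  edge (20,10)–(13,7): clear
  midpoint (13/2,21/2) outside
  → clear
Obstacle 2 [(0,2) (11,0) (10,10) (3,10)]:
  edge (0,2)–(11,0): clear
  edge (11,0)–(10,10): clear
  edge (10,10)–(3,10): clear
  edge (3,10)–(0,2): clear
  midpoint (13/2,21/2) outside
  → clear
Obstacle 3 [(1,24) (2,15) (9,13) (11,19) (8,24)]:
  edge (1,24)–(2,15): clear
  edge (2,15)–(9,13): clear
  edge (9,13)–(11,19): clear
  edge (11,19)–(8,24): clear
  edge (8,24)–(1,24): clear
  midpoint (13/2,21/2) outside
  → clear

FREE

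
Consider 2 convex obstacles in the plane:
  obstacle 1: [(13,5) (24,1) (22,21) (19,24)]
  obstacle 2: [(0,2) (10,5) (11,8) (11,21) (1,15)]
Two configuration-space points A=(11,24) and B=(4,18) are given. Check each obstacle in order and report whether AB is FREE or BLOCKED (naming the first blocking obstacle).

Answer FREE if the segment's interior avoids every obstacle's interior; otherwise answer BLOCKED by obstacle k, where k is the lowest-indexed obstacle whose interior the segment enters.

Obstacle 1 [(13,5) (24,1) (22,21) (19,24)]:
  edge (13,5)–(24,1): clear
  edge (24,1)–(22,21): clear
  edge (22,21)–(19,24): clear
  edge (19,24)–(13,5): clear
  midpoint (15/2,21) outside
  → clear
Obstacle 2 [(0,2) (10,5) (11,8) (11,21) (1,15)]:
  edge (0,2)–(10,5): clear
  edge (10,5)–(11,8): clear
  edge (11,8)–(11,21): clear
  edge (11,21)–(1,15): clear
  edge (1,15)–(0,2): clear
  midpoint (15/2,21) outside
  → clear

FREE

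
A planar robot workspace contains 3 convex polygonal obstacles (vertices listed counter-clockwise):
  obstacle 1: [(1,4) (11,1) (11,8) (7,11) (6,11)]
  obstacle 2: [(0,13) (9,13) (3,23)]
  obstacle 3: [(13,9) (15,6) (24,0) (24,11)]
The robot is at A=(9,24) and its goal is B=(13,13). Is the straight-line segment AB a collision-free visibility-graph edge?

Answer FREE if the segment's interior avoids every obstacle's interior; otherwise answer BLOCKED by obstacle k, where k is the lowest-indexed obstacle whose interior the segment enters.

FREE

Obstacle 1 [(1,4) (11,1) (11,8) (7,11) (6,11)]:
  edge (1,4)–(11,1): clear
  edge (11,1)–(11,8): clear
  edge (11,8)–(7,11): clear
  edge (7,11)–(6,11): clear
  edge (6,11)–(1,4): clear
  midpoint (11,37/2) outside
  → clear
Obstacle 2 [(0,13) (9,13) (3,23)]:
  edge (0,13)–(9,13): clear
  edge (9,13)–(3,23): clear
  edge (3,23)–(0,13): clear
  midpoint (11,37/2) outside
  → clear
Obstacle 3 [(13,9) (15,6) (24,0) (24,11)]:
  edge (13,9)–(15,6): clear
  edge (15,6)–(24,0): clear
  edge (24,0)–(24,11): clear
  edge (24,11)–(13,9): clear
  midpoint (11,37/2) outside
  → clear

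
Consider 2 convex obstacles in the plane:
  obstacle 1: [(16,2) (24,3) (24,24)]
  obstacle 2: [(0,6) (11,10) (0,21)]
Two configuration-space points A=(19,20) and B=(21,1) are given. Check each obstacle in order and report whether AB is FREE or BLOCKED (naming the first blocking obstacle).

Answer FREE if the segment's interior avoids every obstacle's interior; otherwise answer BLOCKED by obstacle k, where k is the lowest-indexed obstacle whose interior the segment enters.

BLOCKED by obstacle 1

Obstacle 1 [(16,2) (24,3) (24,24)]:
  edge (16,2)–(24,3): crosses AB
  edge (24,3)–(24,24): clear
  edge (24,24)–(16,2): crosses AB
  → BLOCKED
Obstacle 2 [(0,6) (11,10) (0,21)]:
  edge (0,6)–(11,10): clear
  edge (11,10)–(0,21): clear
  edge (0,21)–(0,6): clear
  midpoint (20,21/2) outside
  → clear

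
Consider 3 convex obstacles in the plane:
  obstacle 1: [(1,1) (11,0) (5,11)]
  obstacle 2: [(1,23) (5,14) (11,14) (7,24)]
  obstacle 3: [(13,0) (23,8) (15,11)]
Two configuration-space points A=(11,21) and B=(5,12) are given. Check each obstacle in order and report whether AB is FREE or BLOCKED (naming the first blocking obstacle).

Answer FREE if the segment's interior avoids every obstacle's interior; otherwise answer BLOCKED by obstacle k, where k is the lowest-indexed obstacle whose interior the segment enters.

BLOCKED by obstacle 2

Obstacle 1 [(1,1) (11,0) (5,11)]:
  edge (1,1)–(11,0): clear
  edge (11,0)–(5,11): clear
  edge (5,11)–(1,1): clear
  midpoint (8,33/2) outside
  → clear
Obstacle 2 [(1,23) (5,14) (11,14) (7,24)]:
  edge (1,23)–(5,14): clear
  edge (5,14)–(11,14): crosses AB
  edge (11,14)–(7,24): crosses AB
  edge (7,24)–(1,23): clear
  → BLOCKED
Obstacle 3 [(13,0) (23,8) (15,11)]:
  edge (13,0)–(23,8): clear
  edge (23,8)–(15,11): clear
  edge (15,11)–(13,0): clear
  midpoint (8,33/2) outside
  → clear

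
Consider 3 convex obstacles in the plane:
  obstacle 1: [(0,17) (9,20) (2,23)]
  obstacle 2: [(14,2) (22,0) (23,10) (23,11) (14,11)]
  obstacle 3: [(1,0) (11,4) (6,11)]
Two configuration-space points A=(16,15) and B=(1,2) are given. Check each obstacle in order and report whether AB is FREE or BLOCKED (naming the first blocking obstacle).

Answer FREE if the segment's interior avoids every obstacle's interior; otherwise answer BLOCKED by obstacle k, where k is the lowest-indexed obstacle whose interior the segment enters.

Obstacle 1 [(0,17) (9,20) (2,23)]:
  edge (0,17)–(9,20): clear
  edge (9,20)–(2,23): clear
  edge (2,23)–(0,17): clear
  midpoint (17/2,17/2) outside
  → clear
Obstacle 2 [(14,2) (22,0) (23,10) (23,11) (14,11)]:
  edge (14,2)–(22,0): clear
  edge (22,0)–(23,10): clear
  edge (23,10)–(23,11): clear
  edge (23,11)–(14,11): clear
  edge (14,11)–(14,2): clear
  midpoint (17/2,17/2) outside
  → clear
Obstacle 3 [(1,0) (11,4) (6,11)]:
  edge (1,0)–(11,4): clear
  edge (11,4)–(6,11): crosses AB
  edge (6,11)–(1,0): crosses AB
  → BLOCKED

BLOCKED by obstacle 3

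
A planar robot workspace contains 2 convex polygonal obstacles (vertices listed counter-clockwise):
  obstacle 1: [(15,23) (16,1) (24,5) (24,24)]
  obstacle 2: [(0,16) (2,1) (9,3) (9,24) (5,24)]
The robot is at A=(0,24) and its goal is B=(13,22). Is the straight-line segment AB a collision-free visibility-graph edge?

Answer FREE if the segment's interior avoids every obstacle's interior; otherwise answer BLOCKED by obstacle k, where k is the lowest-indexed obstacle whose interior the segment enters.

Obstacle 1 [(15,23) (16,1) (24,5) (24,24)]:
  edge (15,23)–(16,1): clear
  edge (16,1)–(24,5): clear
  edge (24,5)–(24,24): clear
  edge (24,24)–(15,23): clear
  midpoint (13/2,23) outside
  → clear
Obstacle 2 [(0,16) (2,1) (9,3) (9,24) (5,24)]:
  edge (0,16)–(2,1): clear
  edge (2,1)–(9,3): clear
  edge (9,3)–(9,24): crosses AB
  edge (9,24)–(5,24): clear
  edge (5,24)–(0,16): crosses AB
  → BLOCKED

BLOCKED by obstacle 2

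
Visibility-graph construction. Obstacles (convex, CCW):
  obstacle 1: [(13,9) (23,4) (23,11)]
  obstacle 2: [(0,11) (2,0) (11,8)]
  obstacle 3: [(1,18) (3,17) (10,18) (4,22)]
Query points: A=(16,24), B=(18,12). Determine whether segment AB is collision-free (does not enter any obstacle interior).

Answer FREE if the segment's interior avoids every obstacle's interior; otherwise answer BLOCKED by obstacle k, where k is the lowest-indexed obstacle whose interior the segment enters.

FREE

Obstacle 1 [(13,9) (23,4) (23,11)]:
  edge (13,9)–(23,4): clear
  edge (23,4)–(23,11): clear
  edge (23,11)–(13,9): clear
  midpoint (17,18) outside
  → clear
Obstacle 2 [(0,11) (2,0) (11,8)]:
  edge (0,11)–(2,0): clear
  edge (2,0)–(11,8): clear
  edge (11,8)–(0,11): clear
  midpoint (17,18) outside
  → clear
Obstacle 3 [(1,18) (3,17) (10,18) (4,22)]:
  edge (1,18)–(3,17): clear
  edge (3,17)–(10,18): clear
  edge (10,18)–(4,22): clear
  edge (4,22)–(1,18): clear
  midpoint (17,18) outside
  → clear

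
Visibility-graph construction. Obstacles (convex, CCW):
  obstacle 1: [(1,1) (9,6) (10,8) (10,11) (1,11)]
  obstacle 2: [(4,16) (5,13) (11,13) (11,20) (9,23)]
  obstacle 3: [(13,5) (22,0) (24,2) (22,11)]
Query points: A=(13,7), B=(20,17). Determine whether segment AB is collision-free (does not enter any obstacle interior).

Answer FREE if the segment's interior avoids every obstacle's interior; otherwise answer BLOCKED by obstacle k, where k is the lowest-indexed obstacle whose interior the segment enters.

FREE

Obstacle 1 [(1,1) (9,6) (10,8) (10,11) (1,11)]:
  edge (1,1)–(9,6): clear
  edge (9,6)–(10,8): clear
  edge (10,8)–(10,11): clear
  edge (10,11)–(1,11): clear
  edge (1,11)–(1,1): clear
  midpoint (33/2,12) outside
  → clear
Obstacle 2 [(4,16) (5,13) (11,13) (11,20) (9,23)]:
  edge (4,16)–(5,13): clear
  edge (5,13)–(11,13): clear
  edge (11,13)–(11,20): clear
  edge (11,20)–(9,23): clear
  edge (9,23)–(4,16): clear
  midpoint (33/2,12) outside
  → clear
Obstacle 3 [(13,5) (22,0) (24,2) (22,11)]:
  edge (13,5)–(22,0): clear
  edge (22,0)–(24,2): clear
  edge (24,2)–(22,11): clear
  edge (22,11)–(13,5): clear
  midpoint (33/2,12) outside
  → clear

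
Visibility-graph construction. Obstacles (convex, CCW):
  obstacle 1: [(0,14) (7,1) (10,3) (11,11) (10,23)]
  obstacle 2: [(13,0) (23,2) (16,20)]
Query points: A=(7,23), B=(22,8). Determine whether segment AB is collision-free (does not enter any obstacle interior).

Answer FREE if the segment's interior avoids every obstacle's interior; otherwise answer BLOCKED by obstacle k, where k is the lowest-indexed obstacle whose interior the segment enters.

Obstacle 1 [(0,14) (7,1) (10,3) (11,11) (10,23)]:
  edge (0,14)–(7,1): clear
  edge (7,1)–(10,3): clear
  edge (10,3)–(11,11): clear
  edge (11,11)–(10,23): crosses AB
  edge (10,23)–(0,14): crosses AB
  → BLOCKED
Obstacle 2 [(13,0) (23,2) (16,20)]:
  edge (13,0)–(23,2): clear
  edge (23,2)–(16,20): crosses AB
  edge (16,20)–(13,0): crosses AB
  → BLOCKED

BLOCKED by obstacle 1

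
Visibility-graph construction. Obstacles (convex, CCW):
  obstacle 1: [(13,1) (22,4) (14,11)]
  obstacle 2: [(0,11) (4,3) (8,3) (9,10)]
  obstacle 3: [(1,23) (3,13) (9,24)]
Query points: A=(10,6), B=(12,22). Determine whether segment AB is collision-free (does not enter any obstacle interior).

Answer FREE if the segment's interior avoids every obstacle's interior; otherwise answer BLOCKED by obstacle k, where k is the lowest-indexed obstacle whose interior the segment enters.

FREE

Obstacle 1 [(13,1) (22,4) (14,11)]:
  edge (13,1)–(22,4): clear
  edge (22,4)–(14,11): clear
  edge (14,11)–(13,1): clear
  midpoint (11,14) outside
  → clear
Obstacle 2 [(0,11) (4,3) (8,3) (9,10)]:
  edge (0,11)–(4,3): clear
  edge (4,3)–(8,3): clear
  edge (8,3)–(9,10): clear
  edge (9,10)–(0,11): clear
  midpoint (11,14) outside
  → clear
Obstacle 3 [(1,23) (3,13) (9,24)]:
  edge (1,23)–(3,13): clear
  edge (3,13)–(9,24): clear
  edge (9,24)–(1,23): clear
  midpoint (11,14) outside
  → clear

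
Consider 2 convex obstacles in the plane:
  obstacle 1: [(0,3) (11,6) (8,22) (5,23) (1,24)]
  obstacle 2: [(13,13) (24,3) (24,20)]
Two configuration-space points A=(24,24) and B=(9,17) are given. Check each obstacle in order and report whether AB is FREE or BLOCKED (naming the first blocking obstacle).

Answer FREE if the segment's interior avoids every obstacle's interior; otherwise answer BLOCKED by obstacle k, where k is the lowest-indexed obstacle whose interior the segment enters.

Obstacle 1 [(0,3) (11,6) (8,22) (5,23) (1,24)]:
  edge (0,3)–(11,6): clear
  edge (11,6)–(8,22): clear
  edge (8,22)–(5,23): clear
  edge (5,23)–(1,24): clear
  edge (1,24)–(0,3): clear
  midpoint (33/2,41/2) outside
  → clear
Obstacle 2 [(13,13) (24,3) (24,20)]:
  edge (13,13)–(24,3): clear
  edge (24,3)–(24,20): clear
  edge (24,20)–(13,13): clear
  midpoint (33/2,41/2) outside
  → clear

FREE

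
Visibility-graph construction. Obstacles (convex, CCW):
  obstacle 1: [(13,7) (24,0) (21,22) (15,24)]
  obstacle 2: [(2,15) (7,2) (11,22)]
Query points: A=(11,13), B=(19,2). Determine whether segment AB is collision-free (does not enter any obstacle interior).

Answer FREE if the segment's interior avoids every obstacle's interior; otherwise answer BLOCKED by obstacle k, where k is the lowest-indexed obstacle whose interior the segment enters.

BLOCKED by obstacle 1

Obstacle 1 [(13,7) (24,0) (21,22) (15,24)]:
  edge (13,7)–(24,0): crosses AB
  edge (24,0)–(21,22): clear
  edge (21,22)–(15,24): clear
  edge (15,24)–(13,7): crosses AB
  → BLOCKED
Obstacle 2 [(2,15) (7,2) (11,22)]:
  edge (2,15)–(7,2): clear
  edge (7,2)–(11,22): clear
  edge (11,22)–(2,15): clear
  midpoint (15,15/2) outside
  → clear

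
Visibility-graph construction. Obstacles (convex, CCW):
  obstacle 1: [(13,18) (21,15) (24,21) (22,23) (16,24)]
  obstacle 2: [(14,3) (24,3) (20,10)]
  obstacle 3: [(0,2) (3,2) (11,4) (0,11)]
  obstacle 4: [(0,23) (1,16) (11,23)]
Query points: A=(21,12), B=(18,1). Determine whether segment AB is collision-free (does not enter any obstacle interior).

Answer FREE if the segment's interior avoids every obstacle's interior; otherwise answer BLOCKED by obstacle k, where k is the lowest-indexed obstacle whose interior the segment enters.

BLOCKED by obstacle 2

Obstacle 1 [(13,18) (21,15) (24,21) (22,23) (16,24)]:
  edge (13,18)–(21,15): clear
  edge (21,15)–(24,21): clear
  edge (24,21)–(22,23): clear
  edge (22,23)–(16,24): clear
  edge (16,24)–(13,18): clear
  midpoint (39/2,13/2) outside
  → clear
Obstacle 2 [(14,3) (24,3) (20,10)]:
  edge (14,3)–(24,3): crosses AB
  edge (24,3)–(20,10): crosses AB
  edge (20,10)–(14,3): clear
  → BLOCKED
Obstacle 3 [(0,2) (3,2) (11,4) (0,11)]:
  edge (0,2)–(3,2): clear
  edge (3,2)–(11,4): clear
  edge (11,4)–(0,11): clear
  edge (0,11)–(0,2): clear
  midpoint (39/2,13/2) outside
  → clear
Obstacle 4 [(0,23) (1,16) (11,23)]:
  edge (0,23)–(1,16): clear
  edge (1,16)–(11,23): clear
  edge (11,23)–(0,23): clear
  midpoint (39/2,13/2) outside
  → clear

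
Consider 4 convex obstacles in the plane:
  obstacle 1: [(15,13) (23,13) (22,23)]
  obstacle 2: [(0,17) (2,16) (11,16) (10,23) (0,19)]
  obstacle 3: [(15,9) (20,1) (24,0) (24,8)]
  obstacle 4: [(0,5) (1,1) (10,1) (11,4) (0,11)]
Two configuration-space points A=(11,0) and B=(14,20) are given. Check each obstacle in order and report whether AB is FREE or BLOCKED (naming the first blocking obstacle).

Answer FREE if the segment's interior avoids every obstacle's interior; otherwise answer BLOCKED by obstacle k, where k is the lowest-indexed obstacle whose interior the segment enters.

Obstacle 1 [(15,13) (23,13) (22,23)]:
  edge (15,13)–(23,13): clear
  edge (23,13)–(22,23): clear
  edge (22,23)–(15,13): clear
  midpoint (25/2,10) outside
  → clear
Obstacle 2 [(0,17) (2,16) (11,16) (10,23) (0,19)]:
  edge (0,17)–(2,16): clear
  edge (2,16)–(11,16): clear
  edge (11,16)–(10,23): clear
  edge (10,23)–(0,19): clear
  edge (0,19)–(0,17): clear
  midpoint (25/2,10) outside
  → clear
Obstacle 3 [(15,9) (20,1) (24,0) (24,8)]:
  edge (15,9)–(20,1): clear
  edge (20,1)–(24,0): clear
  edge (24,0)–(24,8): clear
  edge (24,8)–(15,9): clear
  midpoint (25/2,10) outside
  → clear
Obstacle 4 [(0,5) (1,1) (10,1) (11,4) (0,11)]:
  edge (0,5)–(1,1): clear
  edge (1,1)–(10,1): clear
  edge (10,1)–(11,4): clear
  edge (11,4)–(0,11): clear
  edge (0,11)–(0,5): clear
  midpoint (25/2,10) outside
  → clear

FREE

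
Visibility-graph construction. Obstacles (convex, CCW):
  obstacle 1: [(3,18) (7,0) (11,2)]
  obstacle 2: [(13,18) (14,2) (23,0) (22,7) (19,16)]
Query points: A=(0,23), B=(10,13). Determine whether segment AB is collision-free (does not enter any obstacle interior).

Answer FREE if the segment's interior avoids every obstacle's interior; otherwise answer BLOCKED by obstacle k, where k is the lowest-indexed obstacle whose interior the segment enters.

Obstacle 1 [(3,18) (7,0) (11,2)]:
  edge (3,18)–(7,0): clear
  edge (7,0)–(11,2): clear
  edge (11,2)–(3,18): clear
  midpoint (5,18) outside
  → clear
Obstacle 2 [(13,18) (14,2) (23,0) (22,7) (19,16)]:
  edge (13,18)–(14,2): clear
  edge (14,2)–(23,0): clear
  edge (23,0)–(22,7): clear
  edge (22,7)–(19,16): clear
  edge (19,16)–(13,18): clear
  midpoint (5,18) outside
  → clear

FREE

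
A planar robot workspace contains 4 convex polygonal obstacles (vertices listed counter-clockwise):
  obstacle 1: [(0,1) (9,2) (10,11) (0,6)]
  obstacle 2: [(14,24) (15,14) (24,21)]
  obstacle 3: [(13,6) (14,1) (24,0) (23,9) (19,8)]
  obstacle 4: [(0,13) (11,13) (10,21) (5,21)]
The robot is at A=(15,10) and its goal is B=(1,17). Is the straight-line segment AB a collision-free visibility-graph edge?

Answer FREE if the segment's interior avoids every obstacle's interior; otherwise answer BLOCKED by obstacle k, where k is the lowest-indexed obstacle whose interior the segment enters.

BLOCKED by obstacle 4

Obstacle 1 [(0,1) (9,2) (10,11) (0,6)]:
  edge (0,1)–(9,2): clear
  edge (9,2)–(10,11): clear
  edge (10,11)–(0,6): clear
  edge (0,6)–(0,1): clear
  midpoint (8,27/2) outside
  → clear
Obstacle 2 [(14,24) (15,14) (24,21)]:
  edge (14,24)–(15,14): clear
  edge (15,14)–(24,21): clear
  edge (24,21)–(14,24): clear
  midpoint (8,27/2) outside
  → clear
Obstacle 3 [(13,6) (14,1) (24,0) (23,9) (19,8)]:
  edge (13,6)–(14,1): clear
  edge (14,1)–(24,0): clear
  edge (24,0)–(23,9): clear
  edge (23,9)–(19,8): clear
  edge (19,8)–(13,6): clear
  midpoint (8,27/2) outside
  → clear
Obstacle 4 [(0,13) (11,13) (10,21) (5,21)]:
  edge (0,13)–(11,13): crosses AB
  edge (11,13)–(10,21): clear
  edge (10,21)–(5,21): clear
  edge (5,21)–(0,13): crosses AB
  → BLOCKED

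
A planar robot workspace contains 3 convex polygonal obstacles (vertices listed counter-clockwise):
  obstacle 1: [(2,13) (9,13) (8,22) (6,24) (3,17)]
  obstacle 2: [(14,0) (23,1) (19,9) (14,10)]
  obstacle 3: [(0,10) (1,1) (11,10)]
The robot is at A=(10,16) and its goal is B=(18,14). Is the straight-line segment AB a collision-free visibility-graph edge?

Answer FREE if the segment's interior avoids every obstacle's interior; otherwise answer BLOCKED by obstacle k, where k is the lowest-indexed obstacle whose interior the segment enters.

Obstacle 1 [(2,13) (9,13) (8,22) (6,24) (3,17)]:
  edge (2,13)–(9,13): clear
  edge (9,13)–(8,22): clear
  edge (8,22)–(6,24): clear
  edge (6,24)–(3,17): clear
  edge (3,17)–(2,13): clear
  midpoint (14,15) outside
  → clear
Obstacle 2 [(14,0) (23,1) (19,9) (14,10)]:
  edge (14,0)–(23,1): clear
  edge (23,1)–(19,9): clear
  edge (19,9)–(14,10): clear
  edge (14,10)–(14,0): clear
  midpoint (14,15) outside
  → clear
Obstacle 3 [(0,10) (1,1) (11,10)]:
  edge (0,10)–(1,1): clear
  edge (1,1)–(11,10): clear
  edge (11,10)–(0,10): clear
  midpoint (14,15) outside
  → clear

FREE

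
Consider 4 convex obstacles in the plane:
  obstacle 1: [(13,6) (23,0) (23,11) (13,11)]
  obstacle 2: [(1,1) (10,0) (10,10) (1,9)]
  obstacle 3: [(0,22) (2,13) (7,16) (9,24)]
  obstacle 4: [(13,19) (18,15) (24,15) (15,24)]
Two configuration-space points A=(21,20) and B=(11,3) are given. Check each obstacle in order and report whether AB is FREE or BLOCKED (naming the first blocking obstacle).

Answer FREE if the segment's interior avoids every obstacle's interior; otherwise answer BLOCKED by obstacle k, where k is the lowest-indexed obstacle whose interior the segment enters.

BLOCKED by obstacle 1

Obstacle 1 [(13,6) (23,0) (23,11) (13,11)]:
  edge (13,6)–(23,0): clear
  edge (23,0)–(23,11): clear
  edge (23,11)–(13,11): crosses AB
  edge (13,11)–(13,6): crosses AB
  → BLOCKED
Obstacle 2 [(1,1) (10,0) (10,10) (1,9)]:
  edge (1,1)–(10,0): clear
  edge (10,0)–(10,10): clear
  edge (10,10)–(1,9): clear
  edge (1,9)–(1,1): clear
  midpoint (16,23/2) outside
  → clear
Obstacle 3 [(0,22) (2,13) (7,16) (9,24)]:
  edge (0,22)–(2,13): clear
  edge (2,13)–(7,16): clear
  edge (7,16)–(9,24): clear
  edge (9,24)–(0,22): clear
  midpoint (16,23/2) outside
  → clear
Obstacle 4 [(13,19) (18,15) (24,15) (15,24)]:
  edge (13,19)–(18,15): clear
  edge (18,15)–(24,15): crosses AB
  edge (24,15)–(15,24): crosses AB
  edge (15,24)–(13,19): clear
  → BLOCKED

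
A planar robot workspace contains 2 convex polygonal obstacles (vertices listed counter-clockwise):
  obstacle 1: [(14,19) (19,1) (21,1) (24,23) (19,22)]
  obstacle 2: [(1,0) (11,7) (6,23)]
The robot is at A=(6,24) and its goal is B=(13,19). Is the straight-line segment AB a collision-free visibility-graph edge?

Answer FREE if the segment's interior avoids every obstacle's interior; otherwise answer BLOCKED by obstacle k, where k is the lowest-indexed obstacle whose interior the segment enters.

FREE

Obstacle 1 [(14,19) (19,1) (21,1) (24,23) (19,22)]:
  edge (14,19)–(19,1): clear
  edge (19,1)–(21,1): clear
  edge (21,1)–(24,23): clear
  edge (24,23)–(19,22): clear
  edge (19,22)–(14,19): clear
  midpoint (19/2,43/2) outside
  → clear
Obstacle 2 [(1,0) (11,7) (6,23)]:
  edge (1,0)–(11,7): clear
  edge (11,7)–(6,23): clear
  edge (6,23)–(1,0): clear
  midpoint (19/2,43/2) outside
  → clear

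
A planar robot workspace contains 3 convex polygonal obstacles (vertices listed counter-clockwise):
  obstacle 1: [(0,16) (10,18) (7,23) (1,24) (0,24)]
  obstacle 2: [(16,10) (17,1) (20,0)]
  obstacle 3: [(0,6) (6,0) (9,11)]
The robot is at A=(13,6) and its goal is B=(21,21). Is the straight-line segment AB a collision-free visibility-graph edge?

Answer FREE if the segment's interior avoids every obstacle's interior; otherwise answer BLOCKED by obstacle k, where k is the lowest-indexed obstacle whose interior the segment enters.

Obstacle 1 [(0,16) (10,18) (7,23) (1,24) (0,24)]:
  edge (0,16)–(10,18): clear
  edge (10,18)–(7,23): clear
  edge (7,23)–(1,24): clear
  edge (1,24)–(0,24): clear
  edge (0,24)–(0,16): clear
  midpoint (17,27/2) outside
  → clear
Obstacle 2 [(16,10) (17,1) (20,0)]:
  edge (16,10)–(17,1): clear
  edge (17,1)–(20,0): clear
  edge (20,0)–(16,10): clear
  midpoint (17,27/2) outside
  → clear
Obstacle 3 [(0,6) (6,0) (9,11)]:
  edge (0,6)–(6,0): clear
  edge (6,0)–(9,11): clear
  edge (9,11)–(0,6): clear
  midpoint (17,27/2) outside
  → clear

FREE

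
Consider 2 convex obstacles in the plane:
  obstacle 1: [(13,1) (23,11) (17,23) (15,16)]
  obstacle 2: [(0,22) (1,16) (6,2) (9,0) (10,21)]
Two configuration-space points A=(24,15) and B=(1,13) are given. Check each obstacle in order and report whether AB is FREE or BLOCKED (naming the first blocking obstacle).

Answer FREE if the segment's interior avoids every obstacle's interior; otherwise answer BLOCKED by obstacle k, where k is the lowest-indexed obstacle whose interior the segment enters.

BLOCKED by obstacle 1

Obstacle 1 [(13,1) (23,11) (17,23) (15,16)]:
  edge (13,1)–(23,11): clear
  edge (23,11)–(17,23): crosses AB
  edge (17,23)–(15,16): clear
  edge (15,16)–(13,1): crosses AB
  → BLOCKED
Obstacle 2 [(0,22) (1,16) (6,2) (9,0) (10,21)]:
  edge (0,22)–(1,16): clear
  edge (1,16)–(6,2): crosses AB
  edge (6,2)–(9,0): clear
  edge (9,0)–(10,21): crosses AB
  edge (10,21)–(0,22): clear
  → BLOCKED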